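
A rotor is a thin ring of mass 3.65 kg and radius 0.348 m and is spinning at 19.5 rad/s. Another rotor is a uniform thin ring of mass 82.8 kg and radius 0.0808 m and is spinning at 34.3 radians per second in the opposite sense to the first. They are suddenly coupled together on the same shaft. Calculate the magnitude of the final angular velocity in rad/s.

|ω_f| ≈ 10.1 rad/s

No external torque acts about the common axis, so total angular momentum is conserved.
Moments of inertia: I_A = (3.65)(0.348)² = 0.4420 kg·m²; I_B = (82.8)(0.0808)² = 0.5406 kg·m².
Taking A's sense as positive: L = (0.4420)(19.5) − (0.5406)(34.3) = -9.922 kg·m²·rad/s.
Combined I = 0.4420 + 0.5406 = 0.9826 kg·m².
ω_f = L / I = -9.922 / 0.9826 = -10.10 rad/s.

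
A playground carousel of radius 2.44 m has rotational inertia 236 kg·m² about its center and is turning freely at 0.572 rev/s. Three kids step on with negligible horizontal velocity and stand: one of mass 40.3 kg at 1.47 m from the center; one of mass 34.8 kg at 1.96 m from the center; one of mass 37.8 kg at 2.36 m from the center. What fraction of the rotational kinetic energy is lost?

fraction ≈ 0.646

No external torque acts about the center; L_before = L_after.
Added inertia Σmr² = (40.3)(1.47)² + (34.8)(1.96)² + (37.8)(2.36)² = 431.3 kg·m²; I_f = 236.0 + 431.3 = 667.3 kg·m².
ω_f = I_p ω_i / I_f = (236.0)(0.572) / 667.3 = 0.2023 rev/s.
KE_i = ½(236.0)(3.594 rad/s)² = 1524 J; KE_f = ½(667.3)(1.271)² = 539.0 J.
Fraction lost = 0.6463.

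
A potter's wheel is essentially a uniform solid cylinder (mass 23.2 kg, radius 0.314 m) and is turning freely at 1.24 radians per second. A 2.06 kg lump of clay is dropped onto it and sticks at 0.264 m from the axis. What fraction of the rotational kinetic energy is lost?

fraction ≈ 0.112

No external torque acts about the axis; L_before = L_after.
I_p = ½(23.2)(0.314)² = 1.144 kg·m².
Added inertia Σmr² = (2.06)(0.264)² = 0.1436 kg·m²; I_f = 1.144 + 0.1436 = 1.287 kg·m².
ω_f = I_p ω_i / I_f = (1.144)(1.24) / 1.287 = 1.102 rad/s.
KE_i = ½(1.144)(1.240 rad/s)² = 0.8793 J; KE_f = ½(1.287)(1.102)² = 0.7812 J.
Fraction lost = 0.1115.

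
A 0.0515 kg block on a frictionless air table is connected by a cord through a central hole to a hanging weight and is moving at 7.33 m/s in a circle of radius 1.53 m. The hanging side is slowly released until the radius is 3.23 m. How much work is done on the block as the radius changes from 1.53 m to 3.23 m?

Central (radial) force ⇒ zero torque about the center ⇒ m v r is constant.
v₂ = v₁ r₁ / r₂ = (7.33)(1.53) / (3.23) = 3.472 m/s.
W = ΔKE = ½m(v₂² − v₁²) = -1.073 J.

W ≈ -1.07 J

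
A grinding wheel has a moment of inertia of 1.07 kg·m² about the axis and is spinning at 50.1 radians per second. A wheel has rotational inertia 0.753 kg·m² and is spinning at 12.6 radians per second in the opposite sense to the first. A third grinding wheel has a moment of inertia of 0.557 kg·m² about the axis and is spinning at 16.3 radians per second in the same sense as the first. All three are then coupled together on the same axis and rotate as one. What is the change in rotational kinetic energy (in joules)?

ΔKE ≈ -882 J

The coupling torques are internal; angular momentum about the shared axis is conserved.
Taking A's sense as positive: L = (1.070)(50.1) − (0.7530)(12.6) + (0.5570)(16.3) = 53.20 kg·m²·rad/s.
Combined I = 1.070 + 0.7530 + 0.5570 = 2.380 kg·m².
ω_f = L / I = 53.20 / 2.380 = 22.35 rad/s.
KE_i = ½ΣIω² = 1477 J; KE_f = ½(2.380)(22.35)² = 594.6 J.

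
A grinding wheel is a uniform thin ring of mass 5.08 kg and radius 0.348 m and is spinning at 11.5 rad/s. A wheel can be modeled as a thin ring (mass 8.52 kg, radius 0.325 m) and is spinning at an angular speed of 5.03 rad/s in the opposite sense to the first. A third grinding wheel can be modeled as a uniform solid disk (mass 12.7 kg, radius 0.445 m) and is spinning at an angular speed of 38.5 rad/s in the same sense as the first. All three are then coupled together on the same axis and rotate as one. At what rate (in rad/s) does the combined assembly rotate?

|ω_f| ≈ 18.4 rad/s

No external torque acts about the common axis, so total angular momentum is conserved.
Moments of inertia: I_A = (5.08)(0.348)² = 0.6152 kg·m²; I_B = (8.52)(0.325)² = 0.8999 kg·m²; I_C = ½(12.7)(0.445)² = 1.257 kg·m².
Taking A's sense as positive: L = (0.6152)(11.5) − (0.8999)(5.03) + (1.257)(38.5) = 50.96 kg·m²·rad/s.
Combined I = 0.6152 + 0.8999 + 1.257 = 2.773 kg·m².
ω_f = L / I = 50.96 / 2.773 = 18.38 rad/s.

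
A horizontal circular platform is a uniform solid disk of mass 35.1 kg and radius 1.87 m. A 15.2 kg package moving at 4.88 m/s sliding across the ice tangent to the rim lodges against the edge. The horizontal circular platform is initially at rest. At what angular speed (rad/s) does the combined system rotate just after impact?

|ω_f| ≈ 1.21 rad/s

About the central axle the impulsive forces during the collision are internal, so angular momentum about that axis is conserved.
I_p = ½(35.1)(1.87)² = 61.37 kg·m². Taking the sense of the package's angular momentum as positive, L_{package} = m v R = (15.2)(4.88)(1.87) = 138.7 kg·m²/s.
L_i = 0 + 138.7 = 138.7 kg·m²/s.
After sticking, I_f = I_p + m R² = 61.37 + (15.2)(1.87)² = 114.5 kg·m².
ω_f = L_i / I_f = 138.7 / 114.5 = 1.211 rad/s.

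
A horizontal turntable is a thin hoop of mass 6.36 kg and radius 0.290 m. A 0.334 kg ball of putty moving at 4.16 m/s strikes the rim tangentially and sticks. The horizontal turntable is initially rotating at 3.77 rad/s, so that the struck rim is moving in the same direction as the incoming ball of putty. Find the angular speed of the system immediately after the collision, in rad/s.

The axle reaction passes through the axle and exerts no torque about it; angular momentum about the axle is conserved through the impact.
I_p = (6.36)(0.290)² = 0.5349 kg·m². Taking the sense of the ball of putty's angular momentum as positive, L_{ball} = m v R = (0.334)(4.16)(0.290) = 0.4029 kg·m²/s.
L_i = +I_p ω_p + m v R = +(0.5349)(3.77) + 0.4029 = 2.419 kg·m²/s.
After sticking, I_f = I_p + m R² = 0.5349 + (0.334)(0.290)² = 0.5630 kg·m².
ω_f = L_i / I_f = 2.419 / 0.5630 = 4.298 rad/s.

|ω_f| ≈ 4.30 rad/s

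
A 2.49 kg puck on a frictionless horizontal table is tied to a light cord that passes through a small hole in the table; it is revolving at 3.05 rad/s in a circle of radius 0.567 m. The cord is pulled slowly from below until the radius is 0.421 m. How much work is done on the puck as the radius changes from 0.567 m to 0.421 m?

The constraining force is radial, so m r² ω about the center is conserved.
ω₂ = ω₁ (r₁/r₂)² = (3.05)(0.567/0.421)² = 5.532 rad/s.
W = ΔKE = ½m(v₂² − v₁²) = 3.030 J.

W ≈ 3.03 J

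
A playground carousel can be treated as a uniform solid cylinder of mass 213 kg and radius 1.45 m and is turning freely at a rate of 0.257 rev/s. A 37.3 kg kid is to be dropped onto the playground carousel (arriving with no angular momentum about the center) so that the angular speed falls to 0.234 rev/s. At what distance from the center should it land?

r ≈ 0.768 m

The added mass arrives with no angular momentum about the center, and any external torque about the center is negligible, so the system's angular momentum is conserved.
I_p = ½(213)(1.45)² = 223.9 kg·m².
I_p ω_i = (I_p + m r²) ω_f ⇒ m r² = I_p(ω_i/ω_f − 1) = 223.9(0.257/0.234 − 1) = 22.01 kg·m².
r = √(22.01/37.3) = 0.7681 m.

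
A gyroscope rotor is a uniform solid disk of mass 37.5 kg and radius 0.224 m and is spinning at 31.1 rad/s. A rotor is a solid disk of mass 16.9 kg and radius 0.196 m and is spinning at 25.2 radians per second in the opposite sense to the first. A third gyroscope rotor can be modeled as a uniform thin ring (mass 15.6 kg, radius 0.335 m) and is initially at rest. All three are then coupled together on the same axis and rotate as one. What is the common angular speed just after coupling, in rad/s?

The coupling torques are internal; angular momentum about the shared axis is conserved.
Moments of inertia: I_A = ½(37.5)(0.224)² = 0.9408 kg·m²; I_B = ½(16.9)(0.196)² = 0.3246 kg·m²; I_C = (15.6)(0.335)² = 1.751 kg·m².
Taking A's sense as positive: L = (0.9408)(31.1) − (0.3246)(25.2) = 21.08 kg·m²·rad/s.
Combined I = 0.9408 + 0.3246 + 1.751 = 3.016 kg·m².
ω_f = L / I = 21.08 / 3.016 = 6.989 rad/s.

|ω_f| ≈ 6.99 rad/s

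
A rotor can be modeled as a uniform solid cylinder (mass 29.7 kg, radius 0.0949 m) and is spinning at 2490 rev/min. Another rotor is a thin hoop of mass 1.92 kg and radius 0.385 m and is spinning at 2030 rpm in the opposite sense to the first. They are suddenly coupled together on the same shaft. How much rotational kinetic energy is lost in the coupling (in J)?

No external torque acts about the common axis, so total angular momentum is conserved.
Moments of inertia: I_A = ½(29.7)(0.0949)² = 0.1337 kg·m²; I_B = (1.92)(0.385)² = 0.2846 kg·m².
Taking A's sense as positive: L = (0.1337)(2490) − (0.2846)(2030) = -244.7 kg·m²·rpm.
Combined I = 0.1337 + 0.2846 = 0.4183 kg·m².
ω_f = L / I = -244.7 / 0.4183 = -585.0 rpm.
KE_i = ½ΣIω² = 10980 J; KE_f = ½(0.4183)(61.26)² = 784.9 J.

ΔKE lost ≈ 10200 J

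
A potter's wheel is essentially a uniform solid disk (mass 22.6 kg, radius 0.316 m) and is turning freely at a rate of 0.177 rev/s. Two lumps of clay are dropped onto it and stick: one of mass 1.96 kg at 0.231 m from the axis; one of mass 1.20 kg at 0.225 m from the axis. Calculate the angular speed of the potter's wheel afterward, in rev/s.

The added mass arrives with no angular momentum about the axis, and any external torque about the axis is negligible, so the system's angular momentum is conserved.
I_p = ½(22.6)(0.316)² = 1.128 kg·m².
Added inertia Σmr² = (1.96)(0.231)² + (1.20)(0.225)² = 0.1653 kg·m²; I_f = 1.128 + 0.1653 = 1.294 kg·m².
ω_f = I_p ω_i / I_f = (1.128)(0.177) / 1.294 = 0.1544 rev/s.

ω_f ≈ 0.154 rev/s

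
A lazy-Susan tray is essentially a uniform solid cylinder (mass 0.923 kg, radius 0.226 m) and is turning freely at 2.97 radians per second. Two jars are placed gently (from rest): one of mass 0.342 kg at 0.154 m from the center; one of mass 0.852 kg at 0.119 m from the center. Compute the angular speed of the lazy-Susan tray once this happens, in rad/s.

ω_f ≈ 1.60 rad/s

The added mass arrives with no angular momentum about the center, and any external torque about the center is negligible, so the system's angular momentum is conserved.
I_p = ½(0.923)(0.226)² = 0.02357 kg·m².
Added inertia Σmr² = (0.342)(0.154)² + (0.852)(0.119)² = 0.02018 kg·m²; I_f = 0.02357 + 0.02018 = 0.04375 kg·m².
ω_f = I_p ω_i / I_f = (0.02357)(2.97) / 0.04375 = 1.600 rad/s.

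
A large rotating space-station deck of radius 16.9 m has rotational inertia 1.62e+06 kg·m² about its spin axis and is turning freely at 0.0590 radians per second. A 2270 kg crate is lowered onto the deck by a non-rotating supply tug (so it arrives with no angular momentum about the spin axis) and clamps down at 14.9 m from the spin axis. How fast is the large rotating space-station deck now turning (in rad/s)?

The added mass arrives with no angular momentum about the spin axis, and any external torque about the spin axis is negligible, so the system's angular momentum is conserved.
Added inertia Σmr² = (2270)(14.9)² = 5.040e+05 kg·m²; I_f = 1.620e+06 + 5.040e+05 = 2.124e+06 kg·m².
ω_f = I_p ω_i / I_f = (1.620e+06)(0.0590) / 2.124e+06 = 0.04500 rad/s.

ω_f ≈ 0.0450 rad/s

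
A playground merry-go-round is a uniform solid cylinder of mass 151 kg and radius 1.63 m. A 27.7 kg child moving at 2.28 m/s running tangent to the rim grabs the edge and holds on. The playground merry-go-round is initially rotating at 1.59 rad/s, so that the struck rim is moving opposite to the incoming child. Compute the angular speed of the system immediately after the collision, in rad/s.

|ω_f| ≈ 0.788 rad/s

About the axle the impulsive forces during the collision are internal, so angular momentum about that axis is conserved.
I_p = ½(151)(1.63)² = 200.6 kg·m². Taking the sense of the child's angular momentum as positive, L_{child} = m v R = (27.7)(2.28)(1.63) = 102.9 kg·m²/s.
L_i = −I_p ω_p + m v R = −(200.6)(1.59) + 102.9 = -216.0 kg·m²/s.
After sticking, I_f = I_p + m R² = 200.6 + (27.7)(1.63)² = 274.2 kg·m².
ω_f = L_i / I_f = -216.0 / 274.2 = -0.7878 rad/s.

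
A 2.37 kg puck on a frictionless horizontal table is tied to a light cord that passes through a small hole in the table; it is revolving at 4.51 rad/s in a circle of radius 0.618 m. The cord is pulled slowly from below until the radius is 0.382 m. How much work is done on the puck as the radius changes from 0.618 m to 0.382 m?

The constraining force is radial, so m r² ω about the center is conserved.
ω₂ = ω₁ (r₁/r₂)² = (4.51)(0.618/0.382)² = 11.80 rad/s.
W = ΔKE = ½m(v₂² − v₁²) = 14.89 J.

W ≈ 14.9 J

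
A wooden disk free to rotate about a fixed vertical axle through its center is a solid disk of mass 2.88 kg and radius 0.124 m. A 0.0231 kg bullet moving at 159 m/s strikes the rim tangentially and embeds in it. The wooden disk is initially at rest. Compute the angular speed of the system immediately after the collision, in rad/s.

The axle reaction passes through the axle and exerts no torque about it; angular momentum about the axle is conserved through the impact.
I_p = ½(2.88)(0.124)² = 0.02214 kg·m². Taking the sense of the bullet's angular momentum as positive, L_{bullet} = m v R = (0.0231)(159)(0.124) = 0.4554 kg·m²/s.
L_i = 0 + 0.4554 = 0.4554 kg·m²/s.
After sticking, I_f = I_p + m R² = 0.02214 + (0.0231)(0.124)² = 0.02250 kg·m².
ω_f = L_i / I_f = 0.4554 / 0.02250 = 20.24 rad/s.

|ω_f| ≈ 20.2 rad/s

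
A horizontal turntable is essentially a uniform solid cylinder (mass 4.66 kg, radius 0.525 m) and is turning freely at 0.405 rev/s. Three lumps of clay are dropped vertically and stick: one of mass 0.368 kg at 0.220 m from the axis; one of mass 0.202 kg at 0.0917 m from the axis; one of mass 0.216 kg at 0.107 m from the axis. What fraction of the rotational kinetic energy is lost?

fraction ≈ 0.0331

The added mass arrives with no angular momentum about the axis, and any external torque about the axis is negligible, so the system's angular momentum is conserved.
I_p = ½(4.66)(0.525)² = 0.6422 kg·m².
Added inertia Σmr² = (0.368)(0.220)² + (0.202)(0.0917)² + (0.216)(0.107)² = 0.02198 kg·m²; I_f = 0.6422 + 0.02198 = 0.6642 kg·m².
ω_f = I_p ω_i / I_f = (0.6422)(0.405) / 0.6642 = 0.3916 rev/s.
KE_i = ½(0.6422)(2.545 rad/s)² = 2.079 J; KE_f = ½(0.6642)(2.460)² = 2.010 J.
Fraction lost = 0.03310.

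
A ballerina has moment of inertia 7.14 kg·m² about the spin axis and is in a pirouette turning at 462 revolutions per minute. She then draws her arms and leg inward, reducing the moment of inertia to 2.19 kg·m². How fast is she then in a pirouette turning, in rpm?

No external torque acts about the spin axis, so angular momentum is conserved.
ω₂ = I₁ω₁ / I₂ = (7.140)(462 rpm) / (2.190) = 1506 rpm.

ω₂ ≈ 1510 rpm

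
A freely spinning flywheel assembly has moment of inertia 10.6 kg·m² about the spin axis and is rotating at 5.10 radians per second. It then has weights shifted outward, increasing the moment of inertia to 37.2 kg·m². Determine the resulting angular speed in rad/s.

ω₂ ≈ 1.45 rad/s

With no external torque about the axis, L is conserved: I₁ω₁ = I₂ω₂.
ω₂ = I₁ω₁ / I₂ = (10.60)(5.10 rad/s) / (37.20) = 1.453 rad/s.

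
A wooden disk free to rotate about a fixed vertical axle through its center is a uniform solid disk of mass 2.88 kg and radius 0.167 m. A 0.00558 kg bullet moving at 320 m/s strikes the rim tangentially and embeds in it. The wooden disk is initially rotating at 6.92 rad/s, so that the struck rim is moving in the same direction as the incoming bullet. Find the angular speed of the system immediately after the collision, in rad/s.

The axle reaction passes through the axle and exerts no torque about it; angular momentum about the axle is conserved through the impact.
I_p = ½(2.88)(0.167)² = 0.04016 kg·m². Taking the sense of the bullet's angular momentum as positive, L_{bullet} = m v R = (0.00558)(320)(0.167) = 0.2982 kg·m²/s.
L_i = +I_p ω_p + m v R = +(0.04016)(6.92) + 0.2982 = 0.5761 kg·m²/s.
After sticking, I_f = I_p + m R² = 0.04016 + (0.00558)(0.167)² = 0.04032 kg·m².
ω_f = L_i / I_f = 0.5761 / 0.04032 = 14.29 rad/s.

|ω_f| ≈ 14.3 rad/s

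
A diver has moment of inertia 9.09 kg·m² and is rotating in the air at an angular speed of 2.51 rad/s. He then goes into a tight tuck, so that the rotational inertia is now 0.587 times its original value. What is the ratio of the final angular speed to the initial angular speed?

With no external torque about the axis, L is conserved: I₁ω₁ = I₂ω₂.
I₂ = 0.587 × 9.09 = 5.336 kg·m².
ω₂/ω₁ = I₁/I₂ = 9.090 / 5.336 = 1.704.

ω₂/ω₁ ≈ 1.70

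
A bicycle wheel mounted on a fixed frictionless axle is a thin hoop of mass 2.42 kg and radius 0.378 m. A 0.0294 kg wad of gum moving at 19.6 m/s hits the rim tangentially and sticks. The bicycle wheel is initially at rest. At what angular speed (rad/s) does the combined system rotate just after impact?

|ω_f| ≈ 0.622 rad/s

The axle reaction passes through the axle and exerts no torque about it; angular momentum about the axle is conserved through the impact.
I_p = (2.42)(0.378)² = 0.3458 kg·m². Taking the sense of the wad of gum's angular momentum as positive, L_{wad} = m v R = (0.0294)(19.6)(0.378) = 0.2178 kg·m²/s.
L_i = 0 + 0.2178 = 0.2178 kg·m²/s.
After sticking, I_f = I_p + m R² = 0.3458 + (0.0294)(0.378)² = 0.3500 kg·m².
ω_f = L_i / I_f = 0.2178 / 0.3500 = 0.6224 rad/s.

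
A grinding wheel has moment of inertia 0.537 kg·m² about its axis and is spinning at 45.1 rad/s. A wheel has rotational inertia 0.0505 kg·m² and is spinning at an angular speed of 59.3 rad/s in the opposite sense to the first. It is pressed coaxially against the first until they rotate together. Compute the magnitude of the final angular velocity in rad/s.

The coupling torques are internal; angular momentum about the shared axis is conserved.
Taking A's sense as positive: L = (0.5370)(45.1) − (0.05050)(59.3) = 21.22 kg·m²·rad/s.
Combined I = 0.5370 + 0.05050 = 0.5875 kg·m².
ω_f = L / I = 21.22 / 0.5875 = 36.13 rad/s.

|ω_f| ≈ 36.1 rad/s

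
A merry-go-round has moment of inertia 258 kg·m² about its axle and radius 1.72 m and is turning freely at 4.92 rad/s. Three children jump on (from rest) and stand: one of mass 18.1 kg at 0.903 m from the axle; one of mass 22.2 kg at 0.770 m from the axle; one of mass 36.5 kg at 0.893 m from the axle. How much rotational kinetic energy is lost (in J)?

energy lost ≈ 565 J

The added mass arrives with no angular momentum about the axle, and any external torque about the axle is negligible, so the system's angular momentum is conserved.
Added inertia Σmr² = (18.1)(0.903)² + (22.2)(0.770)² + (36.5)(0.893)² = 57.03 kg·m²; I_f = 258.0 + 57.03 = 315.0 kg·m².
ω_f = I_p ω_i / I_f = (258.0)(4.92) / 315.0 = 4.029 rad/s.
KE_i = ½(258.0)(4.920 rad/s)² = 3123 J; KE_f = ½(315.0)(4.029)² = 2557 J.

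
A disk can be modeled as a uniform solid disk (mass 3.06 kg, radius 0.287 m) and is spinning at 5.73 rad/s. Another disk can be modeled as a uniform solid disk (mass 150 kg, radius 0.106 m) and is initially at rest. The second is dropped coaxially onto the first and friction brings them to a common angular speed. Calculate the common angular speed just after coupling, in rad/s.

|ω_f| ≈ 0.745 rad/s

No external torque acts about the common axis, so total angular momentum is conserved.
Moments of inertia: I_A = ½(3.06)(0.287)² = 0.1260 kg·m²; I_B = ½(150)(0.106)² = 0.8427 kg·m².
Taking A's sense as positive: L = (0.1260)(5.73) = 0.7221 kg·m²·rad/s.
Combined I = 0.1260 + 0.8427 = 0.9687 kg·m².
ω_f = L / I = 0.7221 / 0.9687 = 0.7454 rad/s.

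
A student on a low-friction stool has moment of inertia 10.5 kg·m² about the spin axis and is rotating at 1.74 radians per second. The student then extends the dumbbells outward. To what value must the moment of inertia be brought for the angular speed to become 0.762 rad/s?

I₂ ≈ 24.0 kg·m²

No external torque acts about the spin axis, so angular momentum is conserved.
I₂ = I₁ω₁ / ω₂ = (10.5)(1.74) / (0.762) = 23.98 kg·m².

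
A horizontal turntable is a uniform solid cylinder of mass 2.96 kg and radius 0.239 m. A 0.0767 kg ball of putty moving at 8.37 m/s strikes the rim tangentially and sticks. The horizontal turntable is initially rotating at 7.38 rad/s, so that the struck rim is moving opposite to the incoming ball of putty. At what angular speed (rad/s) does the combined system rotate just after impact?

|ω_f| ≈ 5.29 rad/s

The axle reaction passes through the axle and exerts no torque about it; angular momentum about the axle is conserved through the impact.
I_p = ½(2.96)(0.239)² = 0.08454 kg·m². Taking the sense of the ball of putty's angular momentum as positive, L_{ball} = m v R = (0.0767)(8.37)(0.239) = 0.1534 kg·m²/s.
L_i = −I_p ω_p + m v R = −(0.08454)(7.38) + 0.1534 = -0.4705 kg·m²/s.
After sticking, I_f = I_p + m R² = 0.08454 + (0.0767)(0.239)² = 0.08892 kg·m².
ω_f = L_i / I_f = -0.4705 / 0.08892 = -5.291 rad/s.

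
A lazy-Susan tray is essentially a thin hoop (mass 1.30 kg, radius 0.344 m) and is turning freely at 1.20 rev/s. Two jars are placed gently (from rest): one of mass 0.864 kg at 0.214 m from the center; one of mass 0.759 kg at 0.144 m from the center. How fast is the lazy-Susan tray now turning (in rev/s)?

ω_f ≈ 0.883 rev/s

The added mass arrives with no angular momentum about the center, and any external torque about the center is negligible, so the system's angular momentum is conserved.
I_p = (1.30)(0.344)² = 0.1538 kg·m².
Added inertia Σmr² = (0.864)(0.214)² + (0.759)(0.144)² = 0.05531 kg·m²; I_f = 0.1538 + 0.05531 = 0.2091 kg·m².
ω_f = I_p ω_i / I_f = (0.1538)(1.20) / 0.2091 = 0.8827 rev/s.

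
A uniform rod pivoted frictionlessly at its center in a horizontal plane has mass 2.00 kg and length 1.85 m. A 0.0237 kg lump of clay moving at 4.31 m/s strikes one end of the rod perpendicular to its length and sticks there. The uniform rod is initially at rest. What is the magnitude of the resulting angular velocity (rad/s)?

The axle reaction passes through the pivot and exerts no torque about it; angular momentum about the pivot is conserved through the impact.
I_p = (1/12)(2.00)(1.85)² = 0.5704 kg·m². Taking the sense of the lump of clay's angular momentum as positive, L_{lump} = m v R = (0.0237)(4.31)(1.85/2) = 0.09449 kg·m²/s.
L_i = 0 + 0.09449 = 0.09449 kg·m²/s.
After sticking, I_f = I_p + m R² = 0.5704 + (0.0237)(1.85/2)² = 0.5907 kg·m².
ω_f = L_i / I_f = 0.09449 / 0.5907 = 0.1600 rad/s.

|ω_f| ≈ 0.160 rad/s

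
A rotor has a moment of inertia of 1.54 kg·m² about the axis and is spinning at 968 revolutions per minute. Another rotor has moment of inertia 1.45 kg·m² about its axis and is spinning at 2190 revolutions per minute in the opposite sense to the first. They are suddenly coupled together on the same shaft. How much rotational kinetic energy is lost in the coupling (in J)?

ΔKE lost ≈ 40800 J

No external torque acts about the common axis, so total angular momentum is conserved.
Taking A's sense as positive: L = (1.540)(968) − (1.450)(2190) = -1685 kg·m²·rpm.
Combined I = 1.540 + 1.450 = 2.990 kg·m².
ω_f = L / I = -1685 / 2.990 = -563.5 rpm.
KE_i = ½ΣIω² = 46040 J; KE_f = ½(2.990)(59.01)² = 5205 J.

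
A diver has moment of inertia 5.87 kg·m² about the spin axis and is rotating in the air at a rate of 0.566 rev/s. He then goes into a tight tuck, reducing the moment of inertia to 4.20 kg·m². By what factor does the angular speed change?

Angular momentum about the spin axis is conserved since the torque about it is zero.
ω₂/ω₁ = I₁/I₂ = 5.870 / 4.200 = 1.398.

ω₂/ω₁ ≈ 1.40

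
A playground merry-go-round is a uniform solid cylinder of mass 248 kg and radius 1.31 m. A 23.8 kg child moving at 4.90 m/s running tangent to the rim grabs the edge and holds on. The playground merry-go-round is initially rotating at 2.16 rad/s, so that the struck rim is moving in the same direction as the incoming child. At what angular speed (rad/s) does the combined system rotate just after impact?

The axle reaction passes through the axle and exerts no torque about it; angular momentum about the axle is conserved through the impact.
I_p = ½(248)(1.31)² = 212.8 kg·m². Taking the sense of the child's angular momentum as positive, L_{child} = m v R = (23.8)(4.90)(1.31) = 152.8 kg·m²/s.
L_i = +I_p ω_p + m v R = +(212.8)(2.16) + 152.8 = 612.4 kg·m²/s.
After sticking, I_f = I_p + m R² = 212.8 + (23.8)(1.31)² = 253.6 kg·m².
ω_f = L_i / I_f = 612.4 / 253.6 = 2.414 rad/s.

|ω_f| ≈ 2.41 rad/s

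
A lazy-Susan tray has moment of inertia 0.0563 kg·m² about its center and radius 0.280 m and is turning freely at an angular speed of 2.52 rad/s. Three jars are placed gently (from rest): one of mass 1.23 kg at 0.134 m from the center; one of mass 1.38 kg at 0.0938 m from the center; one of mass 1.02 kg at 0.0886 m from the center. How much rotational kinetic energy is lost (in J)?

No external torque acts about the center; L_before = L_after.
Added inertia Σmr² = (1.23)(0.134)² + (1.38)(0.0938)² + (1.02)(0.0886)² = 0.04223 kg·m²; I_f = 0.05630 + 0.04223 = 0.09853 kg·m².
ω_f = I_p ω_i / I_f = (0.05630)(2.52) / 0.09853 = 1.440 rad/s.
KE_i = ½(0.05630)(2.520 rad/s)² = 0.1788 J; KE_f = ½(0.09853)(1.440)² = 0.1021 J.

energy lost ≈ 0.0766 J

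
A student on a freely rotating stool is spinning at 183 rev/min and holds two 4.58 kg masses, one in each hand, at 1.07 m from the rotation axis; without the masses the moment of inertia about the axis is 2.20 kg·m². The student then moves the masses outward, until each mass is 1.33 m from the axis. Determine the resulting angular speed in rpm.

Angular momentum about the spin axis is conserved since the torque about it is zero.
I₁ = 2.20 + 2(4.58)(1.07)² = 12.69 kg·m²; I₂ = 2.20 + 2(4.58)(1.33)² = 18.40 kg·m².
ω₂ = I₁ω₁ / I₂ = (12.69)(183 rpm) / (18.40) = 126.2 rpm.

ω₂ ≈ 126 rpm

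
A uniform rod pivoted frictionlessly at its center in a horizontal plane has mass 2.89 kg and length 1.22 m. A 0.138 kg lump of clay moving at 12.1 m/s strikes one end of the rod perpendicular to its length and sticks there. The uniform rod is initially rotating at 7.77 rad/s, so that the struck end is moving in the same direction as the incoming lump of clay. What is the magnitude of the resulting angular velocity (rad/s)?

About the pivot the impulsive forces during the collision are internal, so angular momentum about that axis is conserved.
I_p = (1/12)(2.89)(1.22)² = 0.3585 kg·m². Taking the sense of the lump of clay's angular momentum as positive, L_{lump} = m v R = (0.138)(12.1)(1.22/2) = 1.019 kg·m²/s.
L_i = +I_p ω_p + m v R = +(0.3585)(7.77) + 1.019 = 3.804 kg·m²/s.
After sticking, I_f = I_p + m R² = 0.3585 + (0.138)(1.22/2)² = 0.4098 kg·m².
ω_f = L_i / I_f = 3.804 / 0.4098 = 9.282 rad/s.

|ω_f| ≈ 9.28 rad/s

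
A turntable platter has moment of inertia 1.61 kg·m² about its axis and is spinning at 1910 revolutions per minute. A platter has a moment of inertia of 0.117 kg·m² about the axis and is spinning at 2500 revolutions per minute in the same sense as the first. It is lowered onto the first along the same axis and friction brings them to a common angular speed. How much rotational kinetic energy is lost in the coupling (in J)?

No external torque acts about the common axis, so total angular momentum is conserved.
Taking A's sense as positive: L = (1.610)(1910) + (0.1170)(2500) = 3368 kg·m²·rpm.
Combined I = 1.610 + 0.1170 = 1.727 kg·m².
ω_f = L / I = 3368 / 1.727 = 1950 rpm.
KE_i = ½ΣIω² = 36210 J; KE_f = ½(1.727)(204.2)² = 36010 J.

ΔKE lost ≈ 208 J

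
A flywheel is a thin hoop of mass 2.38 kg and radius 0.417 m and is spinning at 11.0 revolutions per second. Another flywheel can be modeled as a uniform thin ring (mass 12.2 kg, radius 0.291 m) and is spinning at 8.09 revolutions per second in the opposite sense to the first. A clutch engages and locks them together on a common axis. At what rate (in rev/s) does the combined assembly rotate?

|ω_f| ≈ 2.63 rev/s

The coupling torques are internal; angular momentum about the shared axis is conserved.
Moments of inertia: I_A = (2.38)(0.417)² = 0.4139 kg·m²; I_B = (12.2)(0.291)² = 1.033 kg·m².
Taking A's sense as positive: L = (0.4139)(11.0) − (1.033)(8.09) = -3.805 kg·m²·rev/s.
Combined I = 0.4139 + 1.033 = 1.447 kg·m².
ω_f = L / I = -3.805 / 1.447 = -2.630 rev/s.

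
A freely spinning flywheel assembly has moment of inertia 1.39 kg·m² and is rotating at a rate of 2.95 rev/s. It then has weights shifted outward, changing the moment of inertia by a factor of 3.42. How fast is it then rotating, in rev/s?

ω₂ ≈ 0.863 rev/s

No external torque acts about the spin axis, so angular momentum is conserved.
I₂ = 3.42 × 1.39 = 4.754 kg·m².
ω₂ = I₁ω₁ / I₂ = (1.390)(2.95 rev/s) / (4.754) = 0.8626 rev/s.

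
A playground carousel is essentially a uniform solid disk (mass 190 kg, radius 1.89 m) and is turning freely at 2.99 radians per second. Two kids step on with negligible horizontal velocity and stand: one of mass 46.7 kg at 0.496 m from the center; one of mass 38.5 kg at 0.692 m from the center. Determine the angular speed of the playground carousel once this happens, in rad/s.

The added mass arrives with no angular momentum about the center, and any external torque about the center is negligible, so the system's angular momentum is conserved.
I_p = ½(190)(1.89)² = 339.3 kg·m².
Added inertia Σmr² = (46.7)(0.496)² + (38.5)(0.692)² = 29.93 kg·m²; I_f = 339.3 + 29.93 = 369.3 kg·m².
ω_f = I_p ω_i / I_f = (339.3)(2.99) / 369.3 = 2.748 rad/s.

ω_f ≈ 2.75 rad/s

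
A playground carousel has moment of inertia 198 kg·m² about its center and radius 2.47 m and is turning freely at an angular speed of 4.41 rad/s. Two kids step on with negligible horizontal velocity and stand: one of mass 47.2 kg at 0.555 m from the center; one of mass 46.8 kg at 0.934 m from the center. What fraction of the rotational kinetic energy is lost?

No external torque acts about the center; L_before = L_after.
Added inertia Σmr² = (47.2)(0.555)² + (46.8)(0.934)² = 55.37 kg·m²; I_f = 198.0 + 55.37 = 253.4 kg·m².
ω_f = I_p ω_i / I_f = (198.0)(4.41) / 253.4 = 3.446 rad/s.
KE_i = ½(198.0)(4.410 rad/s)² = 1925 J; KE_f = ½(253.4)(3.446)² = 1505 J.
Fraction lost = 0.2185.

fraction ≈ 0.219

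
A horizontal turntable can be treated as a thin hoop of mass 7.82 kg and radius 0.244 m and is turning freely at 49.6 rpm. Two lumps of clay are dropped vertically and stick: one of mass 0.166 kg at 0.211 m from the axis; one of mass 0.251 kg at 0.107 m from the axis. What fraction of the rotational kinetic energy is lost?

fraction ≈ 0.0216

No external torque acts about the axis; L_before = L_after.
I_p = (7.82)(0.244)² = 0.4656 kg·m².
Added inertia Σmr² = (0.166)(0.211)² + (0.251)(0.107)² = 0.01026 kg·m²; I_f = 0.4656 + 0.01026 = 0.4758 kg·m².
ω_f = I_p ω_i / I_f = (0.4656)(49.6) / 0.4758 = 48.53 rpm.
KE_i = ½(0.4656)(5.194 rad/s)² = 6.280 J; KE_f = ½(0.4758)(5.082)² = 6.145 J.
Fraction lost = 0.02157.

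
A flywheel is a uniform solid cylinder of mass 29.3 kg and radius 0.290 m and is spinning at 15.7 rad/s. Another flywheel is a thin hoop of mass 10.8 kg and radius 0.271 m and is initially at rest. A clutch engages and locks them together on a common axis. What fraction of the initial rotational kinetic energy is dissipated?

The coupling torques are internal; angular momentum about the shared axis is conserved.
Moments of inertia: I_A = ½(29.3)(0.290)² = 1.232 kg·m²; I_B = (10.8)(0.271)² = 0.7932 kg·m².
Taking A's sense as positive: L = (1.232)(15.7) = 19.34 kg·m²·rad/s.
Combined I = 1.232 + 0.7932 = 2.025 kg·m².
ω_f = L / I = 19.34 / 2.025 = 9.551 rad/s.
KE_i = ½ΣIω² = 151.8 J; KE_f = ½(2.025)(9.551)² = 92.38 J.
Fraction dissipated = (KE_i − KE_f)/KE_i = 0.3916.

fraction ≈ 0.392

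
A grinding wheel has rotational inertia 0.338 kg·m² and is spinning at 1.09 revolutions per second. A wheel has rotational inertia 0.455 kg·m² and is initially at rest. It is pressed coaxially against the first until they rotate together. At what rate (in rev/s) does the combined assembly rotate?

No external torque acts about the common axis, so total angular momentum is conserved.
Taking A's sense as positive: L = (0.3380)(1.09) = 0.3684 kg·m²·rev/s.
Combined I = 0.3380 + 0.4550 = 0.7930 kg·m².
ω_f = L / I = 0.3684 / 0.7930 = 0.4646 rev/s.

|ω_f| ≈ 0.465 rev/s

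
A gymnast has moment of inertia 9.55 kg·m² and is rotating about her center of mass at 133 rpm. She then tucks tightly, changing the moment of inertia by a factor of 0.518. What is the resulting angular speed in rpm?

No external torque acts about the spin axis, so angular momentum is conserved.
I₂ = 0.518 × 9.55 = 4.947 kg·m².
ω₂ = I₁ω₁ / I₂ = (9.550)(133 rpm) / (4.947) = 256.8 rpm.

ω₂ ≈ 257 rpm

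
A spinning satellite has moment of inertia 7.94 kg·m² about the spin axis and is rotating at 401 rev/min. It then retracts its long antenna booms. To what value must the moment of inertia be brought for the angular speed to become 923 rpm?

No external torque acts about the spin axis, so angular momentum is conserved.
I₂ = I₁ω₁ / ω₂ = (7.94)(401) / (923) = 3.450 kg·m².

I₂ ≈ 3.45 kg·m²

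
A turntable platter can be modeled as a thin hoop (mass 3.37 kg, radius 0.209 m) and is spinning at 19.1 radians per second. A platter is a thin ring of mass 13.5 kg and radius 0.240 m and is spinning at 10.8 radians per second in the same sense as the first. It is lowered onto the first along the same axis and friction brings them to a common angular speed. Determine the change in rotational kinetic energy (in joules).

The coupling torques are internal; angular momentum about the shared axis is conserved.
Moments of inertia: I_A = (3.37)(0.209)² = 0.1472 kg·m²; I_B = (13.5)(0.240)² = 0.7776 kg·m².
Taking A's sense as positive: L = (0.1472)(19.1) + (0.7776)(10.8) = 11.21 kg·m²·rad/s.
Combined I = 0.1472 + 0.7776 = 0.9248 kg·m².
ω_f = L / I = 11.21 / 0.9248 = 12.12 rad/s.
KE_i = ½ΣIω² = 72.20 J; KE_f = ½(0.9248)(12.12)² = 67.94 J.

ΔKE ≈ -4.26 J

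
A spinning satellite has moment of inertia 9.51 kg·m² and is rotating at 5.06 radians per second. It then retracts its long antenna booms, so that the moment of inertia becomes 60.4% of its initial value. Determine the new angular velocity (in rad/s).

ω₂ ≈ 8.38 rad/s

No external torque acts about the spin axis, so angular momentum is conserved.
I₂ = 0.604 × 9.51 = 5.744 kg·m².
ω₂ = I₁ω₁ / I₂ = (9.510)(5.06 rad/s) / (5.744) = 8.377 rad/s.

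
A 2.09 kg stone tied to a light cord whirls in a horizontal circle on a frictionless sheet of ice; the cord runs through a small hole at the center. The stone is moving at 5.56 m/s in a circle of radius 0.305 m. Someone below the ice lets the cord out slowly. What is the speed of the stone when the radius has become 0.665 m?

v₂ ≈ 2.55 m/s

The only horizontal force on the mass is along the cord (radial), so it exerts no torque about the hole and angular momentum m v r is conserved.
v₂ = v₁ r₁ / r₂ = (5.56)(0.305) / (0.665) = 2.550 m/s.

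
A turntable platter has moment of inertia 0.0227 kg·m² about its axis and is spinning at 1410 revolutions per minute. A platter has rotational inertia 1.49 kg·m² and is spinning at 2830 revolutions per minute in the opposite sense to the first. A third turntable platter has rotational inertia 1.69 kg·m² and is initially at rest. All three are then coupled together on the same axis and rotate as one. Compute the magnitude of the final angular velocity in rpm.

No external torque acts about the common axis, so total angular momentum is conserved.
Taking A's sense as positive: L = (0.02270)(1410) − (1.490)(2830) = -4185 kg·m²·rpm.
Combined I = 0.02270 + 1.490 + 1.690 = 3.203 kg·m².
ω_f = L / I = -4185 / 3.203 = -1307 rpm.

|ω_f| ≈ 1310 rpm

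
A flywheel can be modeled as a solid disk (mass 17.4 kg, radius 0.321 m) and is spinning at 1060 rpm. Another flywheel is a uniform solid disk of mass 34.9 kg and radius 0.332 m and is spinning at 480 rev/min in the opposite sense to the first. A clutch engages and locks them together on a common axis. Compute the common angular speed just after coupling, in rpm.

|ω_f| ≈ 9.58 rpm

The coupling torques are internal; angular momentum about the shared axis is conserved.
Moments of inertia: I_A = ½(17.4)(0.321)² = 0.8965 kg·m²; I_B = ½(34.9)(0.332)² = 1.923 kg·m².
Taking A's sense as positive: L = (0.8965)(1060) − (1.923)(480) = 27.01 kg·m²·rpm.
Combined I = 0.8965 + 1.923 = 2.820 kg·m².
ω_f = L / I = 27.01 / 2.820 = 9.578 rpm.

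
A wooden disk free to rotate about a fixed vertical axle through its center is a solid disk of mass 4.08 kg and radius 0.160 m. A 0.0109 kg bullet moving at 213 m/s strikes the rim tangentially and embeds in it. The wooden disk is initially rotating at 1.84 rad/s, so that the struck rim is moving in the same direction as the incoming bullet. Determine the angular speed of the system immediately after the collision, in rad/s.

|ω_f| ≈ 8.91 rad/s

The axle reaction passes through the axle and exerts no torque about it; angular momentum about the axle is conserved through the impact.
I_p = ½(4.08)(0.160)² = 0.05222 kg·m². Taking the sense of the bullet's angular momentum as positive, L_{bullet} = m v R = (0.0109)(213)(0.160) = 0.3715 kg·m²/s.
L_i = +I_p ω_p + m v R = +(0.05222)(1.84) + 0.3715 = 0.4676 kg·m²/s.
After sticking, I_f = I_p + m R² = 0.05222 + (0.0109)(0.160)² = 0.05250 kg·m².
ω_f = L_i / I_f = 0.4676 / 0.05250 = 8.905 rad/s.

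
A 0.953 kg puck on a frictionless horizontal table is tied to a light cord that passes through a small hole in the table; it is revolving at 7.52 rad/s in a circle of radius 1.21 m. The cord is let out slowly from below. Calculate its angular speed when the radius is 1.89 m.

ω₂ ≈ 3.08 rad/s

The constraining force is radial, so m r² ω about the center is conserved.
ω₂ = ω₁ (r₁/r₂)² = (7.52)(1.21/1.89)² = 3.082 rad/s.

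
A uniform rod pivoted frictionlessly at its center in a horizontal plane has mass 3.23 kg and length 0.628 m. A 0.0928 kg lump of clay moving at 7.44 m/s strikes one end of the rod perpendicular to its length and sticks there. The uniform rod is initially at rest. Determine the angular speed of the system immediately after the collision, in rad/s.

About the pivot the impulsive forces during the collision are internal, so angular momentum about that axis is conserved.
I_p = (1/12)(3.23)(0.628)² = 0.1062 kg·m². Taking the sense of the lump of clay's angular momentum as positive, L_{lump} = m v R = (0.0928)(7.44)(0.628/2) = 0.2168 kg·m²/s.
L_i = 0 + 0.2168 = 0.2168 kg·m²/s.
After sticking, I_f = I_p + m R² = 0.1062 + (0.0928)(0.628/2)² = 0.1153 kg·m².
ω_f = L_i / I_f = 0.2168 / 0.1153 = 1.880 rad/s.

|ω_f| ≈ 1.88 rad/s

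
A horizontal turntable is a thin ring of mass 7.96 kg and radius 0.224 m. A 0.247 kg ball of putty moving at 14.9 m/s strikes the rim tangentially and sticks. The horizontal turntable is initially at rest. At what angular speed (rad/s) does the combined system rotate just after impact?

|ω_f| ≈ 2.00 rad/s

The axle reaction passes through the axle and exerts no torque about it; angular momentum about the axle is conserved through the impact.
I_p = (7.96)(0.224)² = 0.3994 kg·m². Taking the sense of the ball of putty's angular momentum as positive, L_{ball} = m v R = (0.247)(14.9)(0.224) = 0.8244 kg·m²/s.
L_i = 0 + 0.8244 = 0.8244 kg·m²/s.
After sticking, I_f = I_p + m R² = 0.3994 + (0.247)(0.224)² = 0.4118 kg·m².
ω_f = L_i / I_f = 0.8244 / 0.4118 = 2.002 rad/s.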